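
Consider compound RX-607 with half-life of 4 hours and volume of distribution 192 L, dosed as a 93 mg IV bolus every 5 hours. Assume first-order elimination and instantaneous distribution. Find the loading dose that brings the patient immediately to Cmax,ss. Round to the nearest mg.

160 mg

f = (1/2)^(5/4) ≈ 0.420448; accumulation ratio R = 1/(1−f) ≈ 1.72547.
Loading dose to hit Cmax,ss on first dose: D_load = D_maint·R ≈ 93 × 1.72547 ≈ 160.47 mg.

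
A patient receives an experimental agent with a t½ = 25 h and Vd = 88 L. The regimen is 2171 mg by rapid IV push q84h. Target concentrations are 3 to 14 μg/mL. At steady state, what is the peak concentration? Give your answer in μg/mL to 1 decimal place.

27.3 μg/mL

k = ln2/t½ = ln2/25 ≈ 0.027726 h⁻¹; fraction remaining f = e^(−kτ) = e^(−0.027726×84) ≈ 0.0974.
At steady state, accumulation factor R = 1/(1 − e^(−kτ)) ≈ 1.1079.
Single-dose peak C₀ = D/Vd = 2171/88 ≈ 24.670 μg/mL.
Steady-state peak Cmax,ss = C₀·R ≈ 24.670 × 1.1079 ≈ 27.332 μg/mL.
Peak 27.3 μg/mL vs MTC 14 μg/mL: exceeds toxic threshold.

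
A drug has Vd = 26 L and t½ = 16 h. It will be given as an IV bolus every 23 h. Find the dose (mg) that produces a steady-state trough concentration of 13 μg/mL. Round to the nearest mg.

577 mg

τ/t½ = 23/16 ≈ 1.4375, so f = (1/2)^(23/16) ≈ 0.369207.
Cmin,ss = (D/Vd)·f/(1−f), so D = Cmin,ss·Vd·(1−f)/f.
D = 13 × 26 × (1−f)/f ≈ 13 × 26 × 1.70851 ≈ 577.48 mg.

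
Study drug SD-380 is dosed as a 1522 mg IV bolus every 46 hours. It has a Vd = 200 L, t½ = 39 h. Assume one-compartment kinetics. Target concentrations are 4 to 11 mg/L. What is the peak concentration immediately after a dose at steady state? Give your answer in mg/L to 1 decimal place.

k = ln2/t½ = ln2/39 ≈ 0.017773 h⁻¹; fraction remaining f = e^(−kτ) = e^(−0.017773×46) ≈ 0.4415.
At steady state, accumulation factor R = 1/(1 − e^(−kτ)) ≈ 1.7905.
Single-dose peak C₀ = D/Vd = 1522/200 ≈ 7.610 mg/L.
Steady-state peak Cmax,ss = C₀·R ≈ 7.610 × 1.7905 ≈ 13.626 mg/L.
Peak 13.6 mg/L vs MTC 11 mg/L: exceeds toxic threshold.

13.6 mg/L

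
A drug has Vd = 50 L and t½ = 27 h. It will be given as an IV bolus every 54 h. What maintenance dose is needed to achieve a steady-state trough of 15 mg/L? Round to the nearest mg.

2250 mg

τ/t½ = 54/27 ≈ 2, so f = (1/2)^(54/27) ≈ 0.250000.
Cmin,ss = (D/Vd)·f/(1−f), so D = Cmin,ss·Vd·(1−f)/f.
D = 15 × 50 × (1−f)/f ≈ 15 × 50 × 3.00000 ≈ 2250.00 mg.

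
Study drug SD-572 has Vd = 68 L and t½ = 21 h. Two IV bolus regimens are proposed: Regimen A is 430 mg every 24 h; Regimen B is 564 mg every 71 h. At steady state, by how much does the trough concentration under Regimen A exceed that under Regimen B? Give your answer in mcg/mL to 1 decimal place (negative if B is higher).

4.4 mcg/mL

Regimen A: f = (1/2)^(24/21) ≈ 0.4529; Cmin,ss = (430/68)·f/(1−f) ≈ 5.235 mcg/mL.
Regimen B: f = (1/2)^(71/21) ≈ 0.0960; Cmin,ss = (564/68)·f/(1−f) ≈ 0.881 mcg/mL.
Difference ≈ 5.235 − 0.881 ≈ 4.354 mcg/mL.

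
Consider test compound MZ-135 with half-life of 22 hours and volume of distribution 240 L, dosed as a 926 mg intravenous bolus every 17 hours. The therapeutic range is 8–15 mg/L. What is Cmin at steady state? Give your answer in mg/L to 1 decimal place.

5.4 mg/L

τ/t½ = 17/22 ≈ 0.77273, so fraction remaining f = (1/2)^(17/22) ≈ 0.5853.
Single-dose peak C₀ = D/Vd = 926/240 ≈ 3.858 mg/L.
Steady-state trough Cmin,ss = C₀·f/(1−f) ≈ 3.858 × 0.5853/0.4147 ≈ 5.445 mg/L.
Trough 5.4 mg/L vs MEC 8 mg/L: subtherapeutic.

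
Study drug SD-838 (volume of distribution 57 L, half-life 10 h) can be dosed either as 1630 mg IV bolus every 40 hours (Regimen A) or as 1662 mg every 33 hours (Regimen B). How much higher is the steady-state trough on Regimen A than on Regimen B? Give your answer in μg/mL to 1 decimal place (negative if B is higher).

-1.4 μg/mL

Regimen A: f = (1/2)^(40/10) ≈ 0.0625; Cmin,ss = (1630/57)·f/(1−f) ≈ 1.906 μg/mL.
Regimen B: f = (1/2)^(33/10) ≈ 0.1015; Cmin,ss = (1662/57)·f/(1−f) ≈ 3.294 μg/mL.
Difference ≈ 1.906 − 3.294 ≈ -1.388 μg/mL.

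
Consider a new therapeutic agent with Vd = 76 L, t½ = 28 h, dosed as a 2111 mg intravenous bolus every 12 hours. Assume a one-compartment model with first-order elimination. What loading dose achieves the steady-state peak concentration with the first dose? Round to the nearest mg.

8214 mg

f = (1/2)^(12/28) ≈ 0.742997; accumulation ratio R = 1/(1−f) ≈ 3.89101.
Loading dose to hit Cmax,ss on first dose: D_load = D_maint·R ≈ 2111 × 3.89101 ≈ 8213.92 mg.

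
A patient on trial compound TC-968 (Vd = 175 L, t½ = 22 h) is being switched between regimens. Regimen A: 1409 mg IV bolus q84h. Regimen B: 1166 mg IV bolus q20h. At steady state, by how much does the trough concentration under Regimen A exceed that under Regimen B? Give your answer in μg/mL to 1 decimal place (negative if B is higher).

Regimen A: f = (1/2)^(84/22) ≈ 0.0709; Cmin,ss = (1409/175)·f/(1−f) ≈ 0.614 μg/mL.
Regimen B: f = (1/2)^(20/22) ≈ 0.5325; Cmin,ss = (1166/175)·f/(1−f) ≈ 7.589 μg/mL.
Difference ≈ 0.614 − 7.589 ≈ -6.975 μg/mL.

-7.0 μg/mL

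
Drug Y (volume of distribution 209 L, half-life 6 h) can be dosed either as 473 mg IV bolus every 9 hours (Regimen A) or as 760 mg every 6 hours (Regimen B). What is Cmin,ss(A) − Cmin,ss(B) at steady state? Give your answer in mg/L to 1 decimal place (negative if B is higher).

Regimen A: f = (1/2)^(9/6) ≈ 0.3536; Cmin,ss = (473/209)·f/(1−f) ≈ 1.238 mg/L.
Regimen B: f = (1/2)^(6/6) ≈ 0.5000; Cmin,ss = (760/209)·f/(1−f) ≈ 3.636 mg/L.
Difference ≈ 1.238 − 3.636 ≈ -2.398 mg/L.

-2.4 mg/L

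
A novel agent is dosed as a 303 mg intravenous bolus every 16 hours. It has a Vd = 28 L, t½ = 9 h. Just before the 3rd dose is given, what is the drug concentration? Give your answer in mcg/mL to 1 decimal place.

4.1 mcg/mL

f = (1/2)^(τ/t½) = (1/2)^(16/9) ≈ 0.2916.
C₀ = D/Vd = 303/28 ≈ 10.821 mcg/mL.
Before the 3rd dose, 2 doses have been given. Superposition: Cmin = C₀·(f + f²).
≈ 10.821 × (0.2916 + 0.0850) ≈ 10.821 × 0.3766 ≈ 4.075 mcg/mL.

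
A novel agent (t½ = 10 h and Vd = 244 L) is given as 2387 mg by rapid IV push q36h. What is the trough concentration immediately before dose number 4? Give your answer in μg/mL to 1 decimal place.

f = (1/2)^(τ/t½) = (1/2)^(36/10) ≈ 0.0825.
C₀ = D/Vd = 2387/244 ≈ 9.783 μg/mL.
Before the 4th dose, 3 doses have been given. Superposition: Cmin = C₀·(f + f² + … + f^3).
≈ 9.783 × (0.0825 + 0.0068 + 0.0006) ≈ 9.783 × 0.0899 ≈ 0.879 μg/mL.

0.9 μg/mL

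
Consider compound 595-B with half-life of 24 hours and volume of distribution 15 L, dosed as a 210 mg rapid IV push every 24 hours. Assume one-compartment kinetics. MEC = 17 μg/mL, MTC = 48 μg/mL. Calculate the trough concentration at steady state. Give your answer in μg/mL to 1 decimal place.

The dosing interval is 1 half-life, so f = 2^(−1) = 0.5.
Accumulation ratio R = 1/(1 − f) = 1/0.5 = 2/1.
Single-dose peak C₀ = D/Vd = 210/15 = 14 μg/mL.
Steady-state peak Cmax,ss = C₀·R = 14 × 2/1 ≈ 28.000 μg/mL.
Steady-state trough Cmin,ss = Cmax,ss·f ≈ 28.000 × 0.5 ≈ 14.000 μg/mL.
Trough 14.0 μg/mL vs MEC 17 μg/mL: subtherapeutic.

14.0 μg/mL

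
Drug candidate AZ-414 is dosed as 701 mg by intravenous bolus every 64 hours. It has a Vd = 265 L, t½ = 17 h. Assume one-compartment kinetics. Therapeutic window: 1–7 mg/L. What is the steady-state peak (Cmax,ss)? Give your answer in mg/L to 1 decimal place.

2.9 mg/L

τ/t½ = 64/17 ≈ 3.7647, so fraction remaining f = (1/2)^(64/17) ≈ 0.0736.
At steady state, accumulation factor R = 1/(1 − e^(−kτ)) ≈ 1.0794.
Each bolus raises the concentration by D/Vd = 701/265 ≈ 2.645 mg/L.
Steady-state peak Cmax,ss = C₀·R ≈ 2.645 × 1.0794 ≈ 2.855 mg/L.
Peak 2.9 mg/L vs MTC 7 mg/L: below toxic threshold.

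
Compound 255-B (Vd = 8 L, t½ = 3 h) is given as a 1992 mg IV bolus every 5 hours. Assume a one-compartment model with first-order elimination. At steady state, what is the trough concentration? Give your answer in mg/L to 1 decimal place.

Over one 5-h interval, 5/3 ≈ 1.6667 half-lives elapse, leaving f ≈ 0.3150 of each dose.
At steady state, accumulation factor R = 1/(1 − e^(−kτ)) ≈ 1.4599.
Single-dose peak C₀ = D/Vd = 1992/8 ≈ 249.000 mg/L.
Cmax,ss = C₀/(1 − f) ≈ 249.000/0.6850 ≈ 363.504 mg/L.
One interval later, Cmin,ss = Cmax,ss·e^(−kτ) ≈ 363.504 × 0.3150 ≈ 114.504 mg/L.

114.5 mg/L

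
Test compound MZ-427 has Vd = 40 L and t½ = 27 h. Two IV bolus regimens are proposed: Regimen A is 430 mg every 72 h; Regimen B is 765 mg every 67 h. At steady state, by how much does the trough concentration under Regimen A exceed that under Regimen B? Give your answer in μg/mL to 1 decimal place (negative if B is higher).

-2.2 μg/mL

Regimen A: f = (1/2)^(72/27) ≈ 0.1575; Cmin,ss = (430/40)·f/(1−f) ≈ 2.010 μg/mL.
Regimen B: f = (1/2)^(67/27) ≈ 0.1791; Cmin,ss = (765/40)·f/(1−f) ≈ 4.173 μg/mL.
Difference ≈ 2.010 − 4.173 ≈ -2.163 μg/mL.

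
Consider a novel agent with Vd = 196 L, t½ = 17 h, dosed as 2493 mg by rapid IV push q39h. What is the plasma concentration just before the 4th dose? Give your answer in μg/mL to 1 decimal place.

3.2 μg/mL

f = (1/2)^(τ/t½) = (1/2)^(39/17) ≈ 0.2039.
C₀ = D/Vd = 2493/196 ≈ 12.719 μg/mL.
Before the 4th dose, 3 doses have been given. Superposition: Cmin = C₀·(f + f² + … + f^3).
≈ 12.719 × (0.2039 + 0.0416 + 0.0085) ≈ 12.719 × 0.2540 ≈ 3.231 μg/mL.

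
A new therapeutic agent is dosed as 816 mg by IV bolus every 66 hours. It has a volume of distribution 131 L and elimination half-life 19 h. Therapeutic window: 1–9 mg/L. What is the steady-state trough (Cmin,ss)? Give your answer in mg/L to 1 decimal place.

Over one 66-h interval, 66/19 ≈ 3.4737 half-lives elapse, leaving f ≈ 0.0900 of each dose.
At steady state, accumulation factor R = 1/(1 − e^(−kτ)) ≈ 1.0989.
Each bolus raises the concentration by D/Vd = 816/131 ≈ 6.229 mg/L.
Steady-state peak Cmax,ss = C₀·R ≈ 6.229 × 1.0989 ≈ 6.845 mg/L.
Steady-state trough Cmin,ss = Cmax,ss·f ≈ 6.845 × 0.0900 ≈ 0.616 mg/L.
Trough 0.6 mg/L vs MEC 1 mg/L: subtherapeutic.

0.6 mg/L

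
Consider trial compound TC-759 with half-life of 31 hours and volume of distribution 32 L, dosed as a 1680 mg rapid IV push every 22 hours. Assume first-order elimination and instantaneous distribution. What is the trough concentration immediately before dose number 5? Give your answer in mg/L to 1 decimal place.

f = (1/2)^(τ/t½) = (1/2)^(22/31) ≈ 0.6115.
C₀ = D/Vd = 1680/32 ≈ 52.500 mg/L.
Before the 5th dose, 4 doses have been given. Superposition: Cmin = C₀·(f + f² + … + f^4).
≈ 52.500 × (0.6115 + 0.3739 + 0.2287 + 0.1398) ≈ 52.500 × 1.3539 ≈ 71.080 mg/L.

71.1 mg/L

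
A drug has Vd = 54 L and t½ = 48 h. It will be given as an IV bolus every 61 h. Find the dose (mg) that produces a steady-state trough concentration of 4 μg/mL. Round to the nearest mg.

τ/t½ = 61/48 ≈ 1.2708, so f = (1/2)^(61/48) ≈ 0.414420.
Cmin,ss = (D/Vd)·f/(1−f), so D = Cmin,ss·Vd·(1−f)/f.
D = 4 × 54 × (1−f)/f ≈ 4 × 54 × 1.41301 ≈ 305.21 mg.

305 mg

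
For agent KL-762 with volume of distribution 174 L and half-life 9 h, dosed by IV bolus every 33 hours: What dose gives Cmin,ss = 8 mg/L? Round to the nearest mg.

τ/t½ = 33/9 ≈ 3.6667, so f = (1/2)^(33/9) ≈ 0.078745.
Cmin,ss = (D/Vd)·f/(1−f), so D = Cmin,ss·Vd·(1−f)/f.
D = 8 × 174 × (1−f)/f ≈ 8 × 174 × 11.69922 ≈ 16285.31 mg.

16285 mg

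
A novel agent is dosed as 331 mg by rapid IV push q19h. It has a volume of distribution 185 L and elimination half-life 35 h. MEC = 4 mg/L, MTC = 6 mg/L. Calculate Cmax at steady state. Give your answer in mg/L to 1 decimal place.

5.7 mg/L

Over one 19-h interval, 19/35 ≈ 0.54286 half-lives elapse, leaving f ≈ 0.6864 of each dose.
At steady state, accumulation factor R = 1/(1 − e^(−kτ)) ≈ 3.1888.
Single-dose peak C₀ = D/Vd = 331/185 ≈ 1.789 mg/L.
Cmax,ss = C₀/(1 − f) ≈ 1.789/0.3136 ≈ 5.705 mg/L.
Peak 5.7 mg/L vs MTC 6 mg/L: below toxic threshold.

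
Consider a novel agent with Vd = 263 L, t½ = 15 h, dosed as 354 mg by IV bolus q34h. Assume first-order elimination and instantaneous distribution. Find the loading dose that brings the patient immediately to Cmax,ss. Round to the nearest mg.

f = (1/2)^(34/15) ≈ 0.207809; accumulation ratio R = 1/(1−f) ≈ 1.26232.
Loading dose to hit Cmax,ss on first dose: D_load = D_maint·R ≈ 354 × 1.26232 ≈ 446.86 mg.

447 mg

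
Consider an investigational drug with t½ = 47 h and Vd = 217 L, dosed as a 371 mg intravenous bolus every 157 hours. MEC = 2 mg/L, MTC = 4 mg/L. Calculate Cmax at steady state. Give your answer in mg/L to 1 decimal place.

1.9 mg/L

τ/t½ = 157/47 ≈ 3.3404, so fraction remaining f = (1/2)^(157/47) ≈ 0.0987.
At steady state, accumulation factor R = 1/(1 − e^(−kτ)) ≈ 1.1095.
Each bolus raises the concentration by D/Vd = 371/217 ≈ 1.710 mg/L.
Cmax,ss = C₀/(1 − f) ≈ 1.710/0.9013 ≈ 1.897 mg/L.
Peak 1.9 mg/L vs MTC 4 mg/L: below toxic threshold.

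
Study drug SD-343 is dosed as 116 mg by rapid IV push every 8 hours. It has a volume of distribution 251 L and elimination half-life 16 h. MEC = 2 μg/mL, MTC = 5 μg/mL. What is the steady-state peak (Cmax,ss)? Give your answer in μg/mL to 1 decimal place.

1.6 μg/mL

Over one 8-h interval, 8/16 ≈ 0.5 half-lives elapse, leaving f ≈ 0.7071 of each dose.
At steady state, accumulation factor R = 1/(1 − e^(−kτ)) ≈ 3.4141.
Each bolus raises the concentration by D/Vd = 116/251 ≈ 0.462 μg/mL.
Steady-state peak Cmax,ss = C₀·R ≈ 0.462 × 3.4141 ≈ 1.577 μg/mL.
Peak 1.6 μg/mL vs MTC 5 μg/mL: below toxic threshold.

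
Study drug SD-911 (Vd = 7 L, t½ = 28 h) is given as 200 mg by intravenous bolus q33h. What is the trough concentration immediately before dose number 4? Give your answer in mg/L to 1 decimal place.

20.7 mg/L

f = (1/2)^(τ/t½) = (1/2)^(33/28) ≈ 0.4418.
C₀ = D/Vd = 200/7 ≈ 28.571 mg/L.
Before the 4th dose, 3 doses have been given. Superposition: Cmin = C₀·(f + f² + … + f^3).
≈ 28.571 × (0.4418 + 0.1952 + 0.0862) ≈ 28.571 × 0.7232 ≈ 20.663 mg/L.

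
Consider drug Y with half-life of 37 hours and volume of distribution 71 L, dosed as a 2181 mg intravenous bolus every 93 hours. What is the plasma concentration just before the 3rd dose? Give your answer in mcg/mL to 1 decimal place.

f = (1/2)^(τ/t½) = (1/2)^(93/37) ≈ 0.1751.
C₀ = D/Vd = 2181/71 ≈ 30.718 mcg/mL.
Before the 3rd dose, 2 doses have been given. Superposition: Cmin = C₀·(f + f²).
≈ 30.718 × (0.1751 + 0.0307) ≈ 30.718 × 0.2058 ≈ 6.322 mcg/mL.

6.3 mcg/mL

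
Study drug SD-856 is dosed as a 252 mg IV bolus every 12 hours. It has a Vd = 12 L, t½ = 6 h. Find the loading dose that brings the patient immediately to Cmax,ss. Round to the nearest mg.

336 mg

f = (1/2)^(12/6) ≈ 0.250000; accumulation ratio R = 1/(1−f) ≈ 1.33333.
Loading dose to hit Cmax,ss on first dose: D_load = D_maint·R ≈ 252 × 1.33333 ≈ 336.00 mg.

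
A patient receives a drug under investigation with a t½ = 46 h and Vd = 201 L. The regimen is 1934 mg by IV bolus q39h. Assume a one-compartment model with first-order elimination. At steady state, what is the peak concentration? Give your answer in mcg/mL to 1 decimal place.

21.7 mcg/mL

τ/t½ = 39/46 ≈ 0.84783, so fraction remaining f = (1/2)^(39/46) ≈ 0.5556.
Accumulation ratio R = 1/(1 − f) ≈ 1/0.4444 ≈ 2.2502.
Each bolus raises the concentration by D/Vd = 1934/201 ≈ 9.622 mcg/mL.
Cmax,ss = C₀/(1 − f) ≈ 9.622/0.4444 ≈ 21.652 mcg/mL.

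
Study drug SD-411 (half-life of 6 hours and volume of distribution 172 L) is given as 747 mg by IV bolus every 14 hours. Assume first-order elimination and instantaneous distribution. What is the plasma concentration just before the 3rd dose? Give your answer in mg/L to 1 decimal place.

f = (1/2)^(τ/t½) = (1/2)^(14/6) ≈ 0.1984.
C₀ = D/Vd = 747/172 ≈ 4.343 mg/L.
Before the 3rd dose, 2 doses have been given. Superposition: Cmin = C₀·(f + f²).
≈ 4.343 × (0.1984 + 0.0394) ≈ 4.343 × 0.2378 ≈ 1.033 mg/L.

1.0 mg/L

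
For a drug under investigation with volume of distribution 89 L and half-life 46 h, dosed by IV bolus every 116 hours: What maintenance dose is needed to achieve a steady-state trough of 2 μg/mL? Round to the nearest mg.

844 mg

τ/t½ = 116/46 ≈ 2.5217, so f = (1/2)^(116/46) ≈ 0.174133.
Cmin,ss = (D/Vd)·f/(1−f), so D = Cmin,ss·Vd·(1−f)/f.
D = 2 × 89 × (1−f)/f ≈ 2 × 89 × 4.74274 ≈ 844.21 mg.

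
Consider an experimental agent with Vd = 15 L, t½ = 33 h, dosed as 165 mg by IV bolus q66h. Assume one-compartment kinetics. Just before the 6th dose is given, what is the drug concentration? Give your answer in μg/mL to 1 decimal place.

f = (1/2)^(τ/t½) = (1/2)^(66/33) ≈ 0.2500.
C₀ = D/Vd = 165/15 ≈ 11.000 μg/mL.
Before the 6th dose, 5 doses have been given. Superposition: Cmin = C₀·(f + f² + … + f^5).
≈ 11.000 × (0.2500 + 0.0625 + 0.0156 + 0.0039 + 0.0010) ≈ 11.000 × 0.3330 ≈ 3.663 μg/mL.

3.7 μg/mL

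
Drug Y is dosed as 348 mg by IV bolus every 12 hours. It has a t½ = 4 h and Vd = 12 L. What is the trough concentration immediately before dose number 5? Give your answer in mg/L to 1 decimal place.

f = (1/2)^(τ/t½) = (1/2)^(12/4) ≈ 0.1250.
C₀ = D/Vd = 348/12 ≈ 29.000 mg/L.
Before the 5th dose, 4 doses have been given. Superposition: Cmin = C₀·(f + f² + … + f^4).
≈ 29.000 × (0.1250 + 0.0156 + 0.0020 + 0.0002) ≈ 29.000 × 0.1428 ≈ 4.141 mg/L.

4.1 mg/L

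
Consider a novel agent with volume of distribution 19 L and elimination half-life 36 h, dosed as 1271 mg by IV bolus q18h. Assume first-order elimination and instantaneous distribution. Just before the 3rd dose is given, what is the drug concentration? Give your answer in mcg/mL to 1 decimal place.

80.7 mcg/mL

f = (1/2)^(τ/t½) = (1/2)^(18/36) ≈ 0.7071.
C₀ = D/Vd = 1271/19 ≈ 66.895 mcg/mL.
Before the 3rd dose, 2 doses have been given. Superposition: Cmin = C₀·(f + f²).
≈ 66.895 × (0.7071 + 0.5000) ≈ 66.895 × 1.2071 ≈ 80.749 mcg/mL.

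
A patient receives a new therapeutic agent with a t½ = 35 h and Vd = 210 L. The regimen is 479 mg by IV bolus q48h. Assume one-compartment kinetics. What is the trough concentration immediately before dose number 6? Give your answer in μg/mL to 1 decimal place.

f = (1/2)^(τ/t½) = (1/2)^(48/35) ≈ 0.3865.
C₀ = D/Vd = 479/210 ≈ 2.281 μg/mL.
Before the 6th dose, 5 doses have been given. Superposition: Cmin = C₀·(f + f² + … + f^5).
≈ 2.281 × (0.3865 + 0.1494 + 0.0577 + 0.0223 + 0.0086) ≈ 2.281 × 0.6245 ≈ 1.424 μg/mL.

1.4 μg/mL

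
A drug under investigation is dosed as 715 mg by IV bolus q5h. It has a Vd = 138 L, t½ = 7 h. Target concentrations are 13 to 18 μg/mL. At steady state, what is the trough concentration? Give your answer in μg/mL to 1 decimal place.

8.1 μg/mL

Over one 5-h interval, 5/7 ≈ 0.71429 half-lives elapse, leaving f ≈ 0.6095 of each dose.
At steady state, accumulation factor R = 1/(1 − e^(−kτ)) ≈ 2.5608.
Each bolus raises the concentration by D/Vd = 715/138 ≈ 5.181 μg/mL.
Cmax,ss = C₀/(1 − f) ≈ 5.181/0.3905 ≈ 13.268 μg/mL.
Steady-state trough Cmin,ss = Cmax,ss·f ≈ 13.268 × 0.6095 ≈ 8.087 μg/mL.
Trough 8.1 μg/mL vs MEC 13 μg/mL: subtherapeutic.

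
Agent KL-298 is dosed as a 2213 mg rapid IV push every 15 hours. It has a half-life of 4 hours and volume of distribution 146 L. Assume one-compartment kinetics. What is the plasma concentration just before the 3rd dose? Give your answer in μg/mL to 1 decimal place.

f = (1/2)^(τ/t½) = (1/2)^(15/4) ≈ 0.0743.
C₀ = D/Vd = 2213/146 ≈ 15.158 μg/mL.
Before the 3rd dose, 2 doses have been given. Superposition: Cmin = C₀·(f + f²).
≈ 15.158 × (0.0743 + 0.0055) ≈ 15.158 × 0.0798 ≈ 1.210 μg/mL.

1.2 μg/mL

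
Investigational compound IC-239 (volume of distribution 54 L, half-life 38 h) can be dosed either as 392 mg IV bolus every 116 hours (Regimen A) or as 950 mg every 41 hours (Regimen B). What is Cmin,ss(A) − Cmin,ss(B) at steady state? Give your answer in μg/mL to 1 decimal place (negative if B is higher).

Regimen A: f = (1/2)^(116/38) ≈ 0.1205; Cmin,ss = (392/54)·f/(1−f) ≈ 0.995 μg/mL.
Regimen B: f = (1/2)^(41/38) ≈ 0.4734; Cmin,ss = (950/54)·f/(1−f) ≈ 15.815 μg/mL.
Difference ≈ 0.995 − 15.815 ≈ -14.820 μg/mL.

-14.8 μg/mL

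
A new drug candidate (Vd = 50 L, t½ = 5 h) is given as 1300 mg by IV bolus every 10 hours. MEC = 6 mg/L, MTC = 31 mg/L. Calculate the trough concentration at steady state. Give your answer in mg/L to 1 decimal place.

8.7 mg/L

The dosing interval is 2 half-lives, so f = 2^(−2) = 0.25.
At steady state, R = 1/(1 − 0.25) = 4/3.
Single-dose peak C₀ = D/Vd = 1300/50 = 26 mg/L.
Steady-state peak Cmax,ss = C₀·R = 26 × 4/3 ≈ 34.667 mg/L.
Steady-state trough Cmin,ss = Cmax,ss·f ≈ 34.667 × 0.25 ≈ 8.667 mg/L.
Trough 8.7 mg/L vs MEC 6 mg/L: adequate.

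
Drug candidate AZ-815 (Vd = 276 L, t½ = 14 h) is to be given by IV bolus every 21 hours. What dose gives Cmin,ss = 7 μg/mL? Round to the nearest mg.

τ/t½ = 21/14 ≈ 1.5, so f = (1/2)^(21/14) ≈ 0.353553.
Cmin,ss = (D/Vd)·f/(1−f), so D = Cmin,ss·Vd·(1−f)/f.
D = 7 × 276 × (1−f)/f ≈ 7 × 276 × 1.82843 ≈ 3532.53 mg.

3533 mg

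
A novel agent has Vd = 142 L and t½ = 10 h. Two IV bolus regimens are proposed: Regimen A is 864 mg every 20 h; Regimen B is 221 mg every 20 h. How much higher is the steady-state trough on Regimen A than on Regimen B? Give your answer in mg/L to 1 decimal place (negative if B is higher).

Regimen A: f = (1/2)^(20/10) ≈ 0.2500; Cmin,ss = (864/142)·f/(1−f) ≈ 2.028 mg/L.
Regimen B: f = (1/2)^(20/10) ≈ 0.2500; Cmin,ss = (221/142)·f/(1−f) ≈ 0.519 mg/L.
Difference ≈ 2.028 − 0.519 ≈ 1.509 mg/L.

1.5 mg/L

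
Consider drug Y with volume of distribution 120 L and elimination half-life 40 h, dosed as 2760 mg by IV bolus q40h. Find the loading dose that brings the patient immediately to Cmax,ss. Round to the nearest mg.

f = (1/2)^(40/40) ≈ 0.500000; accumulation ratio R = 1/(1−f) ≈ 2.00000.
Loading dose to hit Cmax,ss on first dose: D_load = D_maint·R ≈ 2760 × 2.00000 ≈ 5520.00 mg.

5520 mg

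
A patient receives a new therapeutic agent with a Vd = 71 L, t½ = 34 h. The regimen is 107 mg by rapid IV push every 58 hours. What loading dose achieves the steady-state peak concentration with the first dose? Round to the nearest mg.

f = (1/2)^(58/34) ≈ 0.306534; accumulation ratio R = 1/(1−f) ≈ 1.44203.
Loading dose to hit Cmax,ss on first dose: D_load = D_maint·R ≈ 107 × 1.44203 ≈ 154.30 mg.

154 mg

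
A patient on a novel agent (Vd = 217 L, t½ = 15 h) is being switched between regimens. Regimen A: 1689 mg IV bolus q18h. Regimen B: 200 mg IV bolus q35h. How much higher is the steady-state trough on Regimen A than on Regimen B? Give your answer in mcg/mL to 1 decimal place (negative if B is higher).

5.8 mcg/mL

Regimen A: f = (1/2)^(18/15) ≈ 0.4353; Cmin,ss = (1689/217)·f/(1−f) ≈ 6.000 mcg/mL.
Regimen B: f = (1/2)^(35/15) ≈ 0.1984; Cmin,ss = (200/217)·f/(1−f) ≈ 0.228 mcg/mL.
Difference ≈ 6.000 − 0.228 ≈ 5.772 mcg/mL.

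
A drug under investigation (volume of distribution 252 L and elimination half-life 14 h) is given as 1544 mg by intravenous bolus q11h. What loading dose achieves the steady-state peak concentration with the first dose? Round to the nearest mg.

f = (1/2)^(11/14) ≈ 0.580065; accumulation ratio R = 1/(1−f) ≈ 2.38132.
Loading dose to hit Cmax,ss on first dose: D_load = D_maint·R ≈ 1544 × 2.38132 ≈ 3676.76 mg.

3677 mg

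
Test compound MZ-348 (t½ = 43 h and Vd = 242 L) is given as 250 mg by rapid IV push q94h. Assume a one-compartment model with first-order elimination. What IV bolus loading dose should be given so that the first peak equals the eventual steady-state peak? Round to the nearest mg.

f = (1/2)^(94/43) ≈ 0.219753; accumulation ratio R = 1/(1−f) ≈ 1.28165.
Loading dose to hit Cmax,ss on first dose: D_load = D_maint·R ≈ 250 × 1.28165 ≈ 320.41 mg.

320 mg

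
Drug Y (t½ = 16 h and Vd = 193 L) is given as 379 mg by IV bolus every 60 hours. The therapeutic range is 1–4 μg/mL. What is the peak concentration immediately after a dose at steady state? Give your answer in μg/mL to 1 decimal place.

2.1 μg/mL

Over one 60-h interval, 60/16 ≈ 3.75 half-lives elapse, leaving f ≈ 0.0743 of each dose.
At steady state, accumulation factor R = 1/(1 − e^(−kτ)) ≈ 1.0803.
Single-dose peak C₀ = D/Vd = 379/193 ≈ 1.964 μg/mL.
Steady-state peak Cmax,ss = C₀·R ≈ 1.964 × 1.0803 ≈ 2.122 μg/mL.
Peak 2.1 μg/mL vs MTC 4 μg/mL: below toxic threshold.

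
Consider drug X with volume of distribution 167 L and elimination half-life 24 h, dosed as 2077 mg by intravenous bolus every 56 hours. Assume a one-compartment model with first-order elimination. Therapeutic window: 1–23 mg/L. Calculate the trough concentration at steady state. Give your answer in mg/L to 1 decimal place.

3.1 mg/L

τ/t½ = 56/24 ≈ 2.3333, so fraction remaining f = (1/2)^(56/24) ≈ 0.1984.
Single-dose peak C₀ = D/Vd = 2077/167 ≈ 12.437 mg/L.
Steady-state trough Cmin,ss = C₀·f/(1−f) ≈ 12.437 × 0.1984/0.8016 ≈ 3.078 mg/L.
Trough 3.1 mg/L vs MEC 1 mg/L: adequate.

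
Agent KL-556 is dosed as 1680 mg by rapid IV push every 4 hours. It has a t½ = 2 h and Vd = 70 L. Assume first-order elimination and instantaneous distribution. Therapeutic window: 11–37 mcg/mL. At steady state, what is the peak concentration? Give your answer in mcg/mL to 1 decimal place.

32.0 mcg/mL

τ = 4 h = 2 half-lives, so f = (1/2)^2 = 0.25.
Accumulation ratio R = 1/(1 − f) = 1/0.75 = 4/3.
Single-dose peak C₀ = D/Vd = 1680/70 = 24 mcg/mL.
Steady-state peak Cmax,ss = C₀·R = 24 × 4/3 ≈ 32.000 mcg/mL.
Peak 32.0 mcg/mL vs MTC 37 mcg/mL: below toxic threshold.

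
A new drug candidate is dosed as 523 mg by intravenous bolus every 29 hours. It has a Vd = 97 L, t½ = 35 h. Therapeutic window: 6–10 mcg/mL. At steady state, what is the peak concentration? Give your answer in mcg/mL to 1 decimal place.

Over one 29-h interval, 29/35 ≈ 0.82857 half-lives elapse, leaving f ≈ 0.5631 of each dose.
At steady state, accumulation factor R = 1/(1 − e^(−kτ)) ≈ 2.2889.
Each bolus raises the concentration by D/Vd = 523/97 ≈ 5.392 mcg/mL.
Cmax,ss = C₀/(1 − f) ≈ 5.392/0.4369 ≈ 12.341 mcg/mL.
Peak 12.3 mcg/mL vs MTC 10 mcg/mL: exceeds toxic threshold.

12.3 mcg/mL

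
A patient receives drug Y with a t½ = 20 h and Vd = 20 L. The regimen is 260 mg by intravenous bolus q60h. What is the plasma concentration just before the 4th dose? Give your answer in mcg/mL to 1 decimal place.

1.9 mcg/mL

f = (1/2)^(τ/t½) = (1/2)^(60/20) ≈ 0.1250.
C₀ = D/Vd = 260/20 ≈ 13.000 mcg/mL.
Before the 4th dose, 3 doses have been given. Superposition: Cmin = C₀·(f + f² + … + f^3).
≈ 13.000 × (0.1250 + 0.0156 + 0.0020) ≈ 13.000 × 0.1426 ≈ 1.854 mcg/mL.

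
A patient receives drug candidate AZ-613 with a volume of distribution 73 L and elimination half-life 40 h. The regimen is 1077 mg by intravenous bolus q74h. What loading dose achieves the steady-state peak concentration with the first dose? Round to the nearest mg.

f = (1/2)^(74/40) ≈ 0.277392; accumulation ratio R = 1/(1−f) ≈ 1.38388.
Loading dose to hit Cmax,ss on first dose: D_load = D_maint·R ≈ 1077 × 1.38388 ≈ 1490.44 mg.

1490 mg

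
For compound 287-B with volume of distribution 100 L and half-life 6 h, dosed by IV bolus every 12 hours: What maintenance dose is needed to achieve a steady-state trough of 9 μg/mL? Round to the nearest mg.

τ/t½ = 12/6 ≈ 2, so f = (1/2)^(12/6) ≈ 0.250000.
Cmin,ss = (D/Vd)·f/(1−f), so D = Cmin,ss·Vd·(1−f)/f.
D = 9 × 100 × (1−f)/f ≈ 9 × 100 × 3.00000 ≈ 2700.00 mg.

2700 mg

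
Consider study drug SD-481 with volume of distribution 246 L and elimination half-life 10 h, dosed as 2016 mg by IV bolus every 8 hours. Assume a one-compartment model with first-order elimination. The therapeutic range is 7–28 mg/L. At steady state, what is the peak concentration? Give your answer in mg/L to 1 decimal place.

19.3 mg/L

Over one 8-h interval, 8/10 ≈ 0.8 half-lives elapse, leaving f ≈ 0.5743 of each dose.
At steady state, accumulation factor R = 1/(1 − e^(−kτ)) ≈ 2.3491.
Single-dose peak C₀ = D/Vd = 2016/246 ≈ 8.195 mg/L.
Steady-state peak Cmax,ss = C₀·R ≈ 8.195 × 2.3491 ≈ 19.251 mg/L.
Peak 19.3 mg/L vs MTC 28 mg/L: below toxic threshold.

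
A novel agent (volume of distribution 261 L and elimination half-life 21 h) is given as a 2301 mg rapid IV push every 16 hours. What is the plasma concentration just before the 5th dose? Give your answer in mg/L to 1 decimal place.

11.1 mg/L

f = (1/2)^(τ/t½) = (1/2)^(16/21) ≈ 0.5897.
C₀ = D/Vd = 2301/261 ≈ 8.816 mg/L.
Before the 5th dose, 4 doses have been given. Superposition: Cmin = C₀·(f + f² + … + f^4).
≈ 8.816 × (0.5897 + 0.3477 + 0.2051 + 0.1209) ≈ 8.816 × 1.2634 ≈ 11.138 mg/L.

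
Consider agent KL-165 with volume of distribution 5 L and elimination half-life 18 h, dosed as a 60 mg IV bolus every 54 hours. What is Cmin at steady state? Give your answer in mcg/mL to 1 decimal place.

1.7 mcg/mL

The dosing interval is 3 half-lives, so f = 2^(−3) = 0.125.
Accumulation ratio R = 1/(1 − f) = 1/0.875 = 8/7.
Single-dose peak C₀ = D/Vd = 60/5 = 12 mcg/mL.
Steady-state peak Cmax,ss = C₀·R = 12 × 8/7 ≈ 13.714 mcg/mL.
Steady-state trough Cmin,ss = Cmax,ss·f ≈ 13.714 × 0.125 ≈ 1.714 mcg/mL.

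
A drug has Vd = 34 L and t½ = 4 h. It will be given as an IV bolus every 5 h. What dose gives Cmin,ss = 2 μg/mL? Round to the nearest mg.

τ/t½ = 5/4 ≈ 1.25, so f = (1/2)^(5/4) ≈ 0.420448.
Cmin,ss = (D/Vd)·f/(1−f), so D = Cmin,ss·Vd·(1−f)/f.
D = 2 × 34 × (1−f)/f ≈ 2 × 34 × 1.37842 ≈ 93.73 mg.

94 mg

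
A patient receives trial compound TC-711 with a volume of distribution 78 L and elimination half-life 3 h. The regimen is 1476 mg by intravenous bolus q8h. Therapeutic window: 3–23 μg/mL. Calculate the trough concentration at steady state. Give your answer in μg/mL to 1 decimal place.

τ/t½ = 8/3 ≈ 2.6667, so fraction remaining f = (1/2)^(8/3) ≈ 0.1575.
Accumulation ratio R = 1/(1 − f) ≈ 1/0.8425 ≈ 1.1869.
Single-dose peak C₀ = D/Vd = 1476/78 ≈ 18.923 μg/mL.
Cmax,ss = C₀/(1 − f) ≈ 18.923/0.8425 ≈ 22.461 μg/mL.
One interval later, Cmin,ss = Cmax,ss·e^(−kτ) ≈ 22.461 × 0.1575 ≈ 3.538 μg/mL.
Trough 3.5 μg/mL vs MEC 3 μg/mL: adequate.

3.5 μg/mL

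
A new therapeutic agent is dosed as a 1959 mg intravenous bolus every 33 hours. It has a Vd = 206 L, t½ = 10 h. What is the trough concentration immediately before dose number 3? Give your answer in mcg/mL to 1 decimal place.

1.1 mcg/mL

f = (1/2)^(τ/t½) = (1/2)^(33/10) ≈ 0.1015.
C₀ = D/Vd = 1959/206 ≈ 9.510 mcg/mL.
Before the 3rd dose, 2 doses have been given. Superposition: Cmin = C₀·(f + f²).
≈ 9.510 × (0.1015 + 0.0103) ≈ 9.510 × 0.1118 ≈ 1.063 mcg/mL.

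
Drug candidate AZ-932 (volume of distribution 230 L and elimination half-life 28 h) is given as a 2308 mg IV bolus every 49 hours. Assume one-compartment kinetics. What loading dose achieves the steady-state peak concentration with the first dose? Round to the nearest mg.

f = (1/2)^(49/28) ≈ 0.297302; accumulation ratio R = 1/(1−f) ≈ 1.42309.
Loading dose to hit Cmax,ss on first dose: D_load = D_maint·R ≈ 2308 × 1.42309 ≈ 3284.49 mg.

3284 mg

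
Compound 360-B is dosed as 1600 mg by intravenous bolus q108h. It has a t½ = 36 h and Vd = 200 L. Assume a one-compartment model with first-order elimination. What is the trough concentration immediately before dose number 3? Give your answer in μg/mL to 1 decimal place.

f = (1/2)^(τ/t½) = (1/2)^(108/36) ≈ 0.1250.
C₀ = D/Vd = 1600/200 ≈ 8.000 μg/mL.
Before the 3rd dose, 2 doses have been given. Superposition: Cmin = C₀·(f + f²).
≈ 8.000 × (0.1250 + 0.0156) ≈ 8.000 × 0.1406 ≈ 1.125 μg/mL.

1.1 μg/mL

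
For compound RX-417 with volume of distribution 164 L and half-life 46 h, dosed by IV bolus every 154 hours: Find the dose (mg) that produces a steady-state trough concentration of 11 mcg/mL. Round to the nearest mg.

16563 mg

τ/t½ = 154/46 ≈ 3.3478, so f = (1/2)^(154/46) ≈ 0.098221.
Cmin,ss = (D/Vd)·f/(1−f), so D = Cmin,ss·Vd·(1−f)/f.
D = 11 × 164 × (1−f)/f ≈ 11 × 164 × 9.18112 ≈ 16562.74 mg.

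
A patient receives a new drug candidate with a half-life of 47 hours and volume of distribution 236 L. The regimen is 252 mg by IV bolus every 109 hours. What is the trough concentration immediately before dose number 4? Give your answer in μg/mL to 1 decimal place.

0.3 μg/mL

f = (1/2)^(τ/t½) = (1/2)^(109/47) ≈ 0.2004.
C₀ = D/Vd = 252/236 ≈ 1.068 μg/mL.
Before the 4th dose, 3 doses have been given. Superposition: Cmin = C₀·(f + f² + … + f^3).
≈ 1.068 × (0.2004 + 0.0402 + 0.0080) ≈ 1.068 × 0.2486 ≈ 0.266 μg/mL.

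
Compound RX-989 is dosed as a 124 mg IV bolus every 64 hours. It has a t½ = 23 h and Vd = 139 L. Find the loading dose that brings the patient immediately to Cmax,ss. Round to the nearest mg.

f = (1/2)^(64/23) ≈ 0.145329; accumulation ratio R = 1/(1−f) ≈ 1.17004.
Loading dose to hit Cmax,ss on first dose: D_load = D_maint·R ≈ 124 × 1.17004 ≈ 145.08 mg.

145 mg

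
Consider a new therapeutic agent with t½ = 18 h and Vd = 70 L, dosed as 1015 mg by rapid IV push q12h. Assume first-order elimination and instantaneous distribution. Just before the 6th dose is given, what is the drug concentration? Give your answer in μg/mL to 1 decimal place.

f = (1/2)^(τ/t½) = (1/2)^(12/18) ≈ 0.6300.
C₀ = D/Vd = 1015/70 ≈ 14.500 μg/mL.
Before the 6th dose, 5 doses have been given. Superposition: Cmin = C₀·(f + f² + … + f^5).
≈ 14.500 × (0.6300 + 0.3969 + 0.2500 + 0.1575 + 0.0992) ≈ 14.500 × 1.5336 ≈ 22.237 μg/mL.

22.2 μg/mL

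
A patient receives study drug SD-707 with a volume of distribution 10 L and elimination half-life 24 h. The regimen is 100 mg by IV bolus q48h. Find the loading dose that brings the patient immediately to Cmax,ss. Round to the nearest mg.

f = (1/2)^(48/24) ≈ 0.250000; accumulation ratio R = 1/(1−f) ≈ 1.33333.
Loading dose to hit Cmax,ss on first dose: D_load = D_maint·R ≈ 100 × 1.33333 ≈ 133.33 mg.

133 mg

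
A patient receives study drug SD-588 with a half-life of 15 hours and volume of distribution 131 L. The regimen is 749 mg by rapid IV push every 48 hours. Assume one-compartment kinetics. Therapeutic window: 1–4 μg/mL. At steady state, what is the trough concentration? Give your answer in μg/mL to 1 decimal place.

0.7 μg/mL

τ/t½ = 48/15 ≈ 3.2, so fraction remaining f = (1/2)^(48/15) ≈ 0.1088.
Each bolus raises the concentration by D/Vd = 749/131 ≈ 5.718 μg/mL.
Steady-state trough Cmin,ss = C₀·f/(1−f) ≈ 5.718 × 0.1088/0.8912 ≈ 0.698 μg/mL.
Trough 0.7 μg/mL vs MEC 1 μg/mL: subtherapeutic.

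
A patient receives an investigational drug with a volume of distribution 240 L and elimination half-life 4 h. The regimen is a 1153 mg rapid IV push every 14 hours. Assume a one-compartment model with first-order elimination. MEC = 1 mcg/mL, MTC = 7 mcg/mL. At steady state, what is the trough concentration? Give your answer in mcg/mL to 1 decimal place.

τ/t½ = 14/4 ≈ 3.5, so fraction remaining f = (1/2)^(14/4) ≈ 0.0884.
Accumulation ratio R = 1/(1 − f) ≈ 1/0.9116 ≈ 1.0970.
Single-dose peak C₀ = D/Vd = 1153/240 ≈ 4.804 mcg/mL.
Steady-state peak Cmax,ss = C₀·R ≈ 4.804 × 1.0970 ≈ 5.270 mcg/mL.
Steady-state trough Cmin,ss = Cmax,ss·f ≈ 5.270 × 0.0884 ≈ 0.466 mcg/mL.
Trough 0.5 mcg/mL vs MEC 1 mcg/mL: subtherapeutic.

0.5 mcg/mL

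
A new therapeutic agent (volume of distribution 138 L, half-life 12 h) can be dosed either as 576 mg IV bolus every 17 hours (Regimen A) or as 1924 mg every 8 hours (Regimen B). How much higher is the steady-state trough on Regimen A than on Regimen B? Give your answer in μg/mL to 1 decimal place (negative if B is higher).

Regimen A: f = (1/2)^(17/12) ≈ 0.3746; Cmin,ss = (576/138)·f/(1−f) ≈ 2.500 μg/mL.
Regimen B: f = (1/2)^(8/12) ≈ 0.6300; Cmin,ss = (1924/138)·f/(1−f) ≈ 23.739 μg/mL.
Difference ≈ 2.500 − 23.739 ≈ -21.239 μg/mL.

-21.2 μg/mL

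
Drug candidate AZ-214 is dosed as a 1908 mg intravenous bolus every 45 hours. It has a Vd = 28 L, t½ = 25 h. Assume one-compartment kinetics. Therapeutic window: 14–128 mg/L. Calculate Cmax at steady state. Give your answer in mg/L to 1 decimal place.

k = ln2/t½ = ln2/25 ≈ 0.027726 h⁻¹; fraction remaining f = e^(−kτ) = e^(−0.027726×45) ≈ 0.2872.
Accumulation ratio R = 1/(1 − f) ≈ 1/0.7128 ≈ 1.4029.
Single-dose peak C₀ = D/Vd = 1908/28 ≈ 68.143 mg/L.
Steady-state peak Cmax,ss = C₀·R ≈ 68.143 × 1.4029 ≈ 95.598 mg/L.
Peak 95.6 mg/L vs MTC 128 mg/L: below toxic threshold.

95.6 mg/L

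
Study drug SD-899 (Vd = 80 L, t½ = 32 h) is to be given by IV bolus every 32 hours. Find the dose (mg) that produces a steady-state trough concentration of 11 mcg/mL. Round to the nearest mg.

τ/t½ = 32/32 ≈ 1, so f = (1/2)^(32/32) ≈ 0.500000.
Cmin,ss = (D/Vd)·f/(1−f), so D = Cmin,ss·Vd·(1−f)/f.
D = 11 × 80 × (1−f)/f ≈ 11 × 80 × 1.00000 ≈ 880.00 mg.

880 mg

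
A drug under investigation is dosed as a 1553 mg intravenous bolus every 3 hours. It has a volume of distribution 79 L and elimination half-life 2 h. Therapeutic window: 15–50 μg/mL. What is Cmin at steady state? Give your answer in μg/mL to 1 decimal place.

10.8 μg/mL

k = ln2/t½ = ln2/2 ≈ 0.346574 h⁻¹; fraction remaining f = e^(−kτ) = e^(−0.346574×3) ≈ 0.3536.
Each bolus raises the concentration by D/Vd = 1553/79 ≈ 19.658 μg/mL.
Steady-state trough Cmin,ss = C₀·f/(1−f) ≈ 19.658 × 0.3536/0.6464 ≈ 10.754 μg/mL.
Trough 10.8 μg/mL vs MEC 15 μg/mL: subtherapeutic.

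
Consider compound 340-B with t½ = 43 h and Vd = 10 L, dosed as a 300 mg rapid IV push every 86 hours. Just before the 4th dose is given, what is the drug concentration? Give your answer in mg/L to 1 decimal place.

9.8 mg/L

f = (1/2)^(τ/t½) = (1/2)^(86/43) ≈ 0.2500.
C₀ = D/Vd = 300/10 ≈ 30.000 mg/L.
Before the 4th dose, 3 doses have been given. Superposition: Cmin = C₀·(f + f² + … + f^3).
≈ 30.000 × (0.2500 + 0.0625 + 0.0156) ≈ 30.000 × 0.3281 ≈ 9.843 mg/L.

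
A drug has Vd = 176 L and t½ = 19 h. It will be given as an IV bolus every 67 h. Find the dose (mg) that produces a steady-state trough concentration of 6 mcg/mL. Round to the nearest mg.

τ/t½ = 67/19 ≈ 3.5263, so f = (1/2)^(67/19) ≈ 0.086791.
Cmin,ss = (D/Vd)·f/(1−f), so D = Cmin,ss·Vd·(1−f)/f.
D = 6 × 176 × (1−f)/f ≈ 6 × 176 × 10.52193 ≈ 11111.16 mg.

11111 mg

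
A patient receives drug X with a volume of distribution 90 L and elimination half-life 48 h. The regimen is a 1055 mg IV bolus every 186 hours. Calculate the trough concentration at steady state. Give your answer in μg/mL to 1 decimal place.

k = ln2/t½ = ln2/48 ≈ 0.014441 h⁻¹; fraction remaining f = e^(−kτ) = e^(−0.014441×186) ≈ 0.0682.
At steady state, accumulation factor R = 1/(1 − e^(−kτ)) ≈ 1.0732.
Single-dose peak C₀ = D/Vd = 1055/90 ≈ 11.722 μg/mL.
Cmax,ss = C₀/(1 − f) ≈ 11.722/0.9318 ≈ 12.580 μg/mL.
Steady-state trough Cmin,ss = Cmax,ss·f ≈ 12.580 × 0.0682 ≈ 0.858 μg/mL.

0.9 μg/mL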